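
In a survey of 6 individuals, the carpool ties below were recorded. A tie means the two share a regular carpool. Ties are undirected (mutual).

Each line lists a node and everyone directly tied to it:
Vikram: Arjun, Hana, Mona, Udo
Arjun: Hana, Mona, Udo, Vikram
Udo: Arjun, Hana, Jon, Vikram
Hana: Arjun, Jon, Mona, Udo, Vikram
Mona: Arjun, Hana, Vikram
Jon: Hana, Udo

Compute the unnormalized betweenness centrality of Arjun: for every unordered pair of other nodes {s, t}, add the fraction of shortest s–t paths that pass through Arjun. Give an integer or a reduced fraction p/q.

Pairs whose geodesics pass through Arjun — Udo–Mona: 1/3.
All other pairs contribute 0.
Summing the contributions gives betweenness(Arjun) = 1/3.

1/3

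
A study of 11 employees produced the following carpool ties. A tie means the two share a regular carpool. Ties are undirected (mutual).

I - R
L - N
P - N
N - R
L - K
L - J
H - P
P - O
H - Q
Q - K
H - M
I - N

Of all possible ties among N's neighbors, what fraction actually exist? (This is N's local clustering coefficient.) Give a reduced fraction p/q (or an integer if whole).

N's neighbors: I, L, P, and R (k = 4).
Possible neighbor pairs: C(4,2) = 6. Edges among them: I–R → e = 1.
Clustering(N) = 1/6.

1/6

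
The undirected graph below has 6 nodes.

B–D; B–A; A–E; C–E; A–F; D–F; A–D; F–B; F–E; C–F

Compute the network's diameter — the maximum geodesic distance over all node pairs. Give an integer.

2

Eccentricity of each node (its greatest distance to any other): A:2, B:2, C:2, D:2, E:2, F:1.
The maximum eccentricity is 2, realized for instance by the pair A–C via A – E – C. So the diameter is 2.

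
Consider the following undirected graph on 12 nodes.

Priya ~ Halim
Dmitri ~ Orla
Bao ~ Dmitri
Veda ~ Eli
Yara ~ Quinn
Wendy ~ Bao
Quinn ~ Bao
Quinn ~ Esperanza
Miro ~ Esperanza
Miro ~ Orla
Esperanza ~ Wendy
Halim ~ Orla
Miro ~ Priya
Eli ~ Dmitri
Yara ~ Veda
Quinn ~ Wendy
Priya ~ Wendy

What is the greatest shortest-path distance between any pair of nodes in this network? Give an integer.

Eccentricity of each node (its greatest distance to any other): Bao:3, Dmitri:3, Eli:4, Esperanza:4, Halim:4, Miro:4, Orla:4, Priya:4, Quinn:3, Veda:4, Wendy:3, Yara:4.
The maximum eccentricity is 4, realized for instance by the pair Esperanza–Eli via Esperanza – Quinn – Yara – Veda – Eli. So the diameter is 4.

4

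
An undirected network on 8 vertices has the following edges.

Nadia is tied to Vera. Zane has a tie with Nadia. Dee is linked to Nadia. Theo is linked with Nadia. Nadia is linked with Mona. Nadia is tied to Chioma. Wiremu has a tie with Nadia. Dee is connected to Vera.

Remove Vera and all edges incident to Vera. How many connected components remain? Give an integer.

1

Vera's neighbors (Dee and Nadia) remain reachable from one another through other ties, so the rest of the network stays in one piece.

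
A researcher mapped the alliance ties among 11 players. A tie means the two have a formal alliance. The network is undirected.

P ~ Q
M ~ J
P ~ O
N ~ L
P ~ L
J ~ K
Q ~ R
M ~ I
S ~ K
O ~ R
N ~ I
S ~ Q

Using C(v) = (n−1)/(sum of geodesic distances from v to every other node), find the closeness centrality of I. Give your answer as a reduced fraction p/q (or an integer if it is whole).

Distances from I: J:2, K:3, L:2, M:1, N:1, O:4, P:3, Q:4, R:5, S:4. Sum = 29.
n = 11, so closeness = 10/29.

10/29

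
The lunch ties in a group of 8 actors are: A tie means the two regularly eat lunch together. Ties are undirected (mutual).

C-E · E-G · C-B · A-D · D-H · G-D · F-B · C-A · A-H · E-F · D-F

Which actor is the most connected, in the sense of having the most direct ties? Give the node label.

Degrees — A:3, B:2, C:3, D:4, E:3, F:3, G:2, H:2.
The maximum is 4, attained only by D.

D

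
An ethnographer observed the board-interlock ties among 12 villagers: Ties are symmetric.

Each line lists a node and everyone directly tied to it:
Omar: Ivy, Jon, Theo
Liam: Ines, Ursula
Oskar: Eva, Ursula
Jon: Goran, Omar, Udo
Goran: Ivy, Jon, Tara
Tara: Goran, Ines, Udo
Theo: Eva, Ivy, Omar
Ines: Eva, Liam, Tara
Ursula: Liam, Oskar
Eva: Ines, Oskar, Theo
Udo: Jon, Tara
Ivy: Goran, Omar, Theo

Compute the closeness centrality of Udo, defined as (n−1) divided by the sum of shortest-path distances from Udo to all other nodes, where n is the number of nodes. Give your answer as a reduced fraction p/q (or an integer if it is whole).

11/28

Distances from Udo: Eva:3, Goran:2, Ines:2, Ivy:3, Jon:1, Liam:3, Omar:2, Oskar:4, Tara:1, Theo:3, Ursula:4. Sum = 28.
n = 12, so closeness = 11/28.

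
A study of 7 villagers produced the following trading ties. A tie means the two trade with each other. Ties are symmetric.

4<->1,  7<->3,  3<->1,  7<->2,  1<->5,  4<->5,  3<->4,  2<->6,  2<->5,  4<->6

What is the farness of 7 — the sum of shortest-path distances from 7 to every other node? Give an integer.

Distances from 7: 1:2, 2:1, 3:1, 4:2, 5:2, 6:2.
Sum = 2 + 1 + 1 + 2 + 2 + 2 = 10.

10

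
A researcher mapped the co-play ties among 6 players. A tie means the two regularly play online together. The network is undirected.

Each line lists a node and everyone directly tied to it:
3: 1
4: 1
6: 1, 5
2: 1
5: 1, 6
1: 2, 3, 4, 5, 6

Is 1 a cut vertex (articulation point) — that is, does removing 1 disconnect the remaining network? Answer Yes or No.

Yes

Removing 1 leaves {5 and 6} with no path to {3}, so the network splits into 4 components. 1 is a cut vertex.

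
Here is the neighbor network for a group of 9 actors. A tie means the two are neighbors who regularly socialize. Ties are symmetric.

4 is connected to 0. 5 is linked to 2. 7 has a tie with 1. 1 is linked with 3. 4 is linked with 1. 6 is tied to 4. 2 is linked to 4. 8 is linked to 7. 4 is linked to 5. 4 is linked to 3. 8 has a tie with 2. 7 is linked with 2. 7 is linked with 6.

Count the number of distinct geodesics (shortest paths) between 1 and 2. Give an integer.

The shortest distance is 2. The length-2 paths are: 1–7–2; 1–4–2.
That gives 2 distinct shortest paths.

2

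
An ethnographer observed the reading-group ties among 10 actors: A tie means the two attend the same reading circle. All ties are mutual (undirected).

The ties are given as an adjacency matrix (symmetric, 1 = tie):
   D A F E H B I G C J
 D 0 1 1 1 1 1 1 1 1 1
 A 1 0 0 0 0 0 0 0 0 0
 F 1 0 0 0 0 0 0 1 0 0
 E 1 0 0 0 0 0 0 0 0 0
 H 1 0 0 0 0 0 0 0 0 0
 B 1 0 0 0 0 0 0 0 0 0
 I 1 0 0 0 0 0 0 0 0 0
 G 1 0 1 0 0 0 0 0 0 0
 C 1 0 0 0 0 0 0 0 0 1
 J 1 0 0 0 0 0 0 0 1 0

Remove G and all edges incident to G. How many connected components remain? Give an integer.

G's neighbors (D and F) remain reachable from one another through other ties, so the rest of the network stays in one piece.

1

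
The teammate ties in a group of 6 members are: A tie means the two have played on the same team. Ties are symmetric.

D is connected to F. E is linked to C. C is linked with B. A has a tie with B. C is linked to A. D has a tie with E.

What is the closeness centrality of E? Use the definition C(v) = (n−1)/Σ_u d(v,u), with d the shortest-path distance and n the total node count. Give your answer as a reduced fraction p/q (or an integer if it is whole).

Distances from E: A:2, B:2, C:1, D:1, F:2. Sum = 8.
n = 6, so closeness = 5/8.

5/8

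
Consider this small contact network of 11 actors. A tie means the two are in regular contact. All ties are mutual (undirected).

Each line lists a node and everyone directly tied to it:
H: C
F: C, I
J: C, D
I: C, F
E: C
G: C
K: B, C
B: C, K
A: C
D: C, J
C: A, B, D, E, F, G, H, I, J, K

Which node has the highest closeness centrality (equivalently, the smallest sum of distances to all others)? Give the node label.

C

Farness (sum of distances to all others) for each node — A:19, B:18, C:10, D:18, E:19, F:18, G:19, H:19, I:18, J:18, K:18.
The smallest farness is 10, for C, so C has the highest closeness.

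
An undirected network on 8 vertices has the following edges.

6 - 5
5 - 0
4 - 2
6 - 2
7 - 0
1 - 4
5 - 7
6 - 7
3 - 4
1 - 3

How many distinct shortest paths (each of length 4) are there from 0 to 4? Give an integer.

The shortest distance is 4. The length-4 paths are: 0–5–6–2–4; 0–7–6–2–4.
That gives 2 distinct shortest paths.

2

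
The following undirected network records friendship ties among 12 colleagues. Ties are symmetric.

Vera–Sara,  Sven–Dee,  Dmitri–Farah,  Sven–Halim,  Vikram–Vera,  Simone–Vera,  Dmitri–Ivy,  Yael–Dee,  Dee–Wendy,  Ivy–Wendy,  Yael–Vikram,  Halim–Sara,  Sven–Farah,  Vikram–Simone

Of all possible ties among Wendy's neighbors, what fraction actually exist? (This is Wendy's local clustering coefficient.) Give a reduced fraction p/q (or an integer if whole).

0

Wendy's neighbors: Dee and Ivy (k = 2).
Possible neighbor pairs: C(2,2) = 1. Edges among them: none → e = 0.
Clustering(Wendy) = 0/1.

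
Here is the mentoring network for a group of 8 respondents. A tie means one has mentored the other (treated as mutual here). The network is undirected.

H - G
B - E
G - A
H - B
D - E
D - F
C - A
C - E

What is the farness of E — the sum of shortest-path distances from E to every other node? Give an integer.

12

Distances from E: A:2, B:1, C:1, D:1, F:2, G:3, H:2.
Sum = 2 + 1 + 1 + 1 + 2 + 3 + 2 = 12.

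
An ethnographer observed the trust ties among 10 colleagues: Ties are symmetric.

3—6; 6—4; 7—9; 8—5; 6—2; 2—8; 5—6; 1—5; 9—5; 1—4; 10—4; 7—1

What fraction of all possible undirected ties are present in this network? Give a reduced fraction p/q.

There are 12 edges and 10 nodes, so the maximum possible is C(10,2) = 45.
Density = 12/45 = 4/15.

4/15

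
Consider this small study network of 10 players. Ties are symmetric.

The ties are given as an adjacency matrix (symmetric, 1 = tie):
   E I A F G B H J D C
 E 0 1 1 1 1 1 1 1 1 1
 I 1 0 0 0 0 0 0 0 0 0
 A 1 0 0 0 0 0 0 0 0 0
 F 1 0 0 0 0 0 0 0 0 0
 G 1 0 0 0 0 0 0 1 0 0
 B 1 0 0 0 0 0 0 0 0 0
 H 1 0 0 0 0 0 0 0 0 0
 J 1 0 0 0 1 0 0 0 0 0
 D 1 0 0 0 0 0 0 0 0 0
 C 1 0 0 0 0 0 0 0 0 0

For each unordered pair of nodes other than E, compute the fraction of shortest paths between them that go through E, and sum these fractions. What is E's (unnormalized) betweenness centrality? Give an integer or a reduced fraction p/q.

35

Pairs whose geodesics pass through E — I–A: 1; I–F: 1; I–G: 1; I–B: 1; I–H: 1; I–J: 1; I–D: 1; I–C: 1; A–F: 1; A–G: 1; A–B: 1; A–H: 1; A–J: 1; A–D: 1 … (+21 more pairs).
All other pairs contribute 0.
Summing the contributions gives betweenness(E) = 35.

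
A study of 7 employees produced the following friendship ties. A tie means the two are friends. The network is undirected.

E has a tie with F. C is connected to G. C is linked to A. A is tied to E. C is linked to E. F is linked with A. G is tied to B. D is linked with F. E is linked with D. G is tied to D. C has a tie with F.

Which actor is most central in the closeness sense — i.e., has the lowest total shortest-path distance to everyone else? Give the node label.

C

Farness (sum of distances to all others) for each node — A:10, B:14, C:8, D:9, E:9, F:9, G:9.
The smallest farness is 8, for C, so C has the highest closeness.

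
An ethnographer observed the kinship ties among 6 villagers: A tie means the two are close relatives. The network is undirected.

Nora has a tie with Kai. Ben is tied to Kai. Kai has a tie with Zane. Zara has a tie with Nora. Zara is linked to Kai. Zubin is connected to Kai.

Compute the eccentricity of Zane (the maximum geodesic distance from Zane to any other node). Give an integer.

2

Distances from Zane: Ben:2, Kai:1, Nora:2, Zara:2, Zubin:2.
The largest is 2 (to Zubin, Nora, Zara, and Ben), so the eccentricity of Zane is 2.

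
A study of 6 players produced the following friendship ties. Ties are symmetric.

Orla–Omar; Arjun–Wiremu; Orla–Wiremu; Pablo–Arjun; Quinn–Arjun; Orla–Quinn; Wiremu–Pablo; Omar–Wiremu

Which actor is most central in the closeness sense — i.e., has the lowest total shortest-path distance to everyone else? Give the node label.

Wiremu

Farness (sum of distances to all others) for each node — Arjun:7, Omar:8, Orla:7, Pablo:8, Quinn:8, Wiremu:6.
The smallest farness is 6, for Wiremu, so Wiremu has the highest closeness.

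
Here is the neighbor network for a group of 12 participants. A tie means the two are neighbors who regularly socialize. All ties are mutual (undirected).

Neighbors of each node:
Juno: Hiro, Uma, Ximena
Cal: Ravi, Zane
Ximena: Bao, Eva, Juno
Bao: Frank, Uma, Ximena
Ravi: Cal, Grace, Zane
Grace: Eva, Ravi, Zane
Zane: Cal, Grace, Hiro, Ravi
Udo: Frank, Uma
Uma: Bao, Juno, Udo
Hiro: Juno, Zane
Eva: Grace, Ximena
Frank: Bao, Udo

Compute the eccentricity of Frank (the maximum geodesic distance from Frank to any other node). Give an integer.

6

Distances from Frank: Bao:1, Cal:6, Eva:3, Grace:4, Hiro:4, Juno:3, Ravi:5, Udo:1, Uma:2, Ximena:2, Zane:5.
The largest is 6 (to Cal), so the eccentricity of Frank is 6.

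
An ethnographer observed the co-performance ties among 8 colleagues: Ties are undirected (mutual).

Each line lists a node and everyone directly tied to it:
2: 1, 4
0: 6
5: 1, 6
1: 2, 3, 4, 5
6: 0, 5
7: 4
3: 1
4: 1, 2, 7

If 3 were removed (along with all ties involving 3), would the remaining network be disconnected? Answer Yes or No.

Even without 3, every remaining node can still reach every other (the residual graph is connected), so 3 is not a cut vertex.

No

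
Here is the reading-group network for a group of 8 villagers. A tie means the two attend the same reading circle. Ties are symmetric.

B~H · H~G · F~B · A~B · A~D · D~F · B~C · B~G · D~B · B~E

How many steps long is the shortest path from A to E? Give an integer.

One shortest route is A – B – E, which uses 2 edges, and A and E are not directly tied, so nothing shorter exists. So d(A,E) = 2.

2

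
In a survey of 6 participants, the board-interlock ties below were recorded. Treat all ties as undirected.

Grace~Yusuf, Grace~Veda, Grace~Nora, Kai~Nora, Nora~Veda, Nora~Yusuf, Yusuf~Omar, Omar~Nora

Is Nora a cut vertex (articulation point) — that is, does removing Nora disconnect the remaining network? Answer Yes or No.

Yes

Removing Nora leaves {Grace, Omar, Veda, and Yusuf} with no path to {Kai}, so the network splits into 2 components. Nora is a cut vertex.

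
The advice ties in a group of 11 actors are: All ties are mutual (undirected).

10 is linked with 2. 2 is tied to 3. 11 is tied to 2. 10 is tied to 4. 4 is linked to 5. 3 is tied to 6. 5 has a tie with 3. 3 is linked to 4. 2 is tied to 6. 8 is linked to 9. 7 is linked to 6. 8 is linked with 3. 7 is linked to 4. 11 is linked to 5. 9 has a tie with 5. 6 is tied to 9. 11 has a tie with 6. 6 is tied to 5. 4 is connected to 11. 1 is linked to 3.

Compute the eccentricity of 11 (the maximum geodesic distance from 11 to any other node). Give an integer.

3

Distances from 11: 1:3, 2:1, 3:2, 4:1, 5:1, 6:1, 7:2, 8:3, 9:2, 10:2.
The largest is 3 (to 8 and 1), so the eccentricity of 11 is 3.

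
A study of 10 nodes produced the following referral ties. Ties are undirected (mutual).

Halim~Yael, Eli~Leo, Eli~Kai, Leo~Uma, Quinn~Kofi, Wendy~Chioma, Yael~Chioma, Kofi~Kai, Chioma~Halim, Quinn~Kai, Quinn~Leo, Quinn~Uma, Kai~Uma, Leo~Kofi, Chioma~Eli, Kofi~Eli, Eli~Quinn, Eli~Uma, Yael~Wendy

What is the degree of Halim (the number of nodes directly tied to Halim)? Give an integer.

2

Halim is directly tied to Chioma and Yael. That is 2 neighbors, so the degree of Halim is 2.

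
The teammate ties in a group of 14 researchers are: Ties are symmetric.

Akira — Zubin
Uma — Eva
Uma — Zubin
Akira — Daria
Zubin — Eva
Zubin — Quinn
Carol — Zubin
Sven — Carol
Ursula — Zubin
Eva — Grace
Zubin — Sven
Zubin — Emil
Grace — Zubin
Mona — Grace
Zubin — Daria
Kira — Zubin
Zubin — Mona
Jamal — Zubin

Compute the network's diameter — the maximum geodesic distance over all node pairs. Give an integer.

2

Eccentricity of each node (its greatest distance to any other): Akira:2, Carol:2, Daria:2, Emil:2, Eva:2, Grace:2, Jamal:2, Kira:2, Mona:2, Quinn:2, Sven:2, Uma:2, Ursula:2, Zubin:1.
The maximum eccentricity is 2, realized for instance by the pair Mona–Sven via Mona – Zubin – Sven. So the diameter is 2.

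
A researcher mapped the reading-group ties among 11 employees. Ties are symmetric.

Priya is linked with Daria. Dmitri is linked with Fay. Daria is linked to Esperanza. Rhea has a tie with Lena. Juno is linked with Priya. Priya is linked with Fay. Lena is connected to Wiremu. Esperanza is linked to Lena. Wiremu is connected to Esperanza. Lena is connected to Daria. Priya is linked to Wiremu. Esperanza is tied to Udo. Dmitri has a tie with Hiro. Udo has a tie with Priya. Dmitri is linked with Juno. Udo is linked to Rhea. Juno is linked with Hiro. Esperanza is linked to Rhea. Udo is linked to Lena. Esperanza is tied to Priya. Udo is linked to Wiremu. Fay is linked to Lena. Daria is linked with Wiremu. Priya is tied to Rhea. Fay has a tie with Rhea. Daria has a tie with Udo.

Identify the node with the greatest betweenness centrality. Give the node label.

Unnormalized betweenness of each node: Daria:13/42, Dmitri:22/7, Esperanza:17/21, Fay:51/7, Hiro:0, Juno:43/6, Lena:10/3, Priya:215/14, Rhea:31/21, Udo:17/21, Wiremu:13/42.
Priya has the largest value, 215/14, making it the main broker — the node through which the most shortest paths run.

Priya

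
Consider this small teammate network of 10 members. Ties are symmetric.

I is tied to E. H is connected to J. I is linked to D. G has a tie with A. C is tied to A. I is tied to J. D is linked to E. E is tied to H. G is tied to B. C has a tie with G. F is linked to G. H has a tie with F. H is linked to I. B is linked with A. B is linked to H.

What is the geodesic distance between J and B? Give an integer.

2

One shortest route is J – H – B, which uses 2 edges, and J and B are not directly tied, so nothing shorter exists. So d(J,B) = 2.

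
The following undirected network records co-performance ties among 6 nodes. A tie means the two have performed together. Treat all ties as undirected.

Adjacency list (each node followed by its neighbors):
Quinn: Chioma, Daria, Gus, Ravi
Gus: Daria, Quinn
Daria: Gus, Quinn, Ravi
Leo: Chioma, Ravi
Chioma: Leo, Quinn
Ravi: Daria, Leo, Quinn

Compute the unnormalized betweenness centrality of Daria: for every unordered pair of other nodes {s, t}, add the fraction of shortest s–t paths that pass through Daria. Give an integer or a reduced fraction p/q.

Pairs whose geodesics pass through Daria — Leo–Gus: 1/3; Gus–Ravi: 1/2.
All other pairs contribute 0.
Summing the contributions gives betweenness(Daria) = 5/6.

5/6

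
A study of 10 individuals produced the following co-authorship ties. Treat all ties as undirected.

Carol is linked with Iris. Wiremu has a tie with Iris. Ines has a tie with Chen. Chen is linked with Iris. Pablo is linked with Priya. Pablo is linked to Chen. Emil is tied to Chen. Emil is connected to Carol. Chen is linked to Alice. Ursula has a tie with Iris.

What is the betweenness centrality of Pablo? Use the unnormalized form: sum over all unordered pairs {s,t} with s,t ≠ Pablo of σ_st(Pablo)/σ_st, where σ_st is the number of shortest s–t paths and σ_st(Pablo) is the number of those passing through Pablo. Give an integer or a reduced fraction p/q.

Pairs whose geodesics pass through Pablo — Wiremu–Priya: 1; Alice–Priya: 1; Chen–Priya: 1; Iris–Priya: 1; Emil–Priya: 1; Ines–Priya: 1; Carol–Priya: 2/2; Priya–Ursula: 1.
All other pairs contribute 0.
Summing the contributions gives betweenness(Pablo) = 8.

8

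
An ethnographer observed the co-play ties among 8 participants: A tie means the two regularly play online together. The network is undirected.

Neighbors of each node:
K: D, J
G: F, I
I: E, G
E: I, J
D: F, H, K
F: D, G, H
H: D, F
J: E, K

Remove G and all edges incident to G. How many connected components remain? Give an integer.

1

G's neighbors (F and I) remain reachable from one another through other ties, so the rest of the network stays in one piece.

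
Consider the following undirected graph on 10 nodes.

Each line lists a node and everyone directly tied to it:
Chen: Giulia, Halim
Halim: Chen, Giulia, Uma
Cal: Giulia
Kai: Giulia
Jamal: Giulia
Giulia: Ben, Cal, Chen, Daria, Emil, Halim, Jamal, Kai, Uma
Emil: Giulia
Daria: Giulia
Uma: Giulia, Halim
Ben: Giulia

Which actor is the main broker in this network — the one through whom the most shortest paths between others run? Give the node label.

Giulia

Unnormalized betweenness of each node: Ben:0, Cal:0, Chen:0, Daria:0, Emil:0, Giulia:67/2, Halim:1/2, Jamal:0, Kai:0, Uma:0.
Giulia has the largest value, 67/2, making it the main broker — the node through which the most shortest paths run.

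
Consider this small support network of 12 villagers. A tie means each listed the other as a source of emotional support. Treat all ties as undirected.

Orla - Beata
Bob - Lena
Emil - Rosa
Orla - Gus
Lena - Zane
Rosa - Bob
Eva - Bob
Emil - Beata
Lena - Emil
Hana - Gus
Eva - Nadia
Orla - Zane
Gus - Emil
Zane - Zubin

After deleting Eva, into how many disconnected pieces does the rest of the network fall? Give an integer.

Without Eva, the remaining ties split the others into: {Beata, Bob, Emil, Gus, Hana, Lena, Orla, Rosa, Zane, Zubin}; {Nadia}.
That's 2 separate components.

2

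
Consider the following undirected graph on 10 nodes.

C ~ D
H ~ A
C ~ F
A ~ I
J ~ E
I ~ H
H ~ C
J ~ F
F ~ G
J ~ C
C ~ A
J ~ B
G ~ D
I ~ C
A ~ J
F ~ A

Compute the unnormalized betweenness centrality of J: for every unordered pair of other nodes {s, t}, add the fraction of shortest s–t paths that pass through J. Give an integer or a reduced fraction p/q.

15

Pairs whose geodesics pass through J — G–E: 1; G–B: 1; E–H: 2/2; E–A: 1; E–F: 1; E–I: 2/2; E–B: 1; E–D: 1; E–C: 1; H–B: 2/2; A–B: 1; F–B: 1; I–B: 2/2; B–D: 1 … (+1 more pairs).
All other pairs contribute 0.
Summing the contributions gives betweenness(J) = 15.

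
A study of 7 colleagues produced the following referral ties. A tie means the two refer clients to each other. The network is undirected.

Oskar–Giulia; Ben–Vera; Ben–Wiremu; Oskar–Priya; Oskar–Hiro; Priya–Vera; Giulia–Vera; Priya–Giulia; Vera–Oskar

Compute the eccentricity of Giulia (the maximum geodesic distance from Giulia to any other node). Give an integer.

Distances from Giulia: Ben:2, Hiro:2, Oskar:1, Priya:1, Vera:1, Wiremu:3.
The largest is 3 (to Wiremu), so the eccentricity of Giulia is 3.

3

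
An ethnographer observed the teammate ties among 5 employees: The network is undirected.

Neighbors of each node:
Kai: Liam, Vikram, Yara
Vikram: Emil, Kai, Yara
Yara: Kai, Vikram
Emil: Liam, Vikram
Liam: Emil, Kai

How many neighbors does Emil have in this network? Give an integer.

Emil is directly tied to Liam and Vikram. That is 2 neighbors, so the degree of Emil is 2.

2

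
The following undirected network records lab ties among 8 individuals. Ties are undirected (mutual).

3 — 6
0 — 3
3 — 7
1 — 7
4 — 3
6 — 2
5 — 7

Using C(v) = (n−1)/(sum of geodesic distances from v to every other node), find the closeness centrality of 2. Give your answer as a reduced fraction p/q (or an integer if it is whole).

7/20

Distances from 2: 0:3, 1:4, 3:2, 4:3, 5:4, 6:1, 7:3. Sum = 20.
n = 8, so closeness = 7/20.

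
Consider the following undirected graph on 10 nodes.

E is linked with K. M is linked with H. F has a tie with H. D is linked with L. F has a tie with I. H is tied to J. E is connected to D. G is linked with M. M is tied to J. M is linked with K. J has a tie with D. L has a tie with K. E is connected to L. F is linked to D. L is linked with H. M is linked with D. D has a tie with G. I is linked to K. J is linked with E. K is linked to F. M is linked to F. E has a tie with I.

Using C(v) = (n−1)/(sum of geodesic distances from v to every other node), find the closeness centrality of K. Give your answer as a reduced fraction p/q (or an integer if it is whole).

Distances from K: D:2, E:1, F:1, G:2, H:2, I:1, J:2, L:1, M:1. Sum = 13.
n = 10, so closeness = 9/13.

9/13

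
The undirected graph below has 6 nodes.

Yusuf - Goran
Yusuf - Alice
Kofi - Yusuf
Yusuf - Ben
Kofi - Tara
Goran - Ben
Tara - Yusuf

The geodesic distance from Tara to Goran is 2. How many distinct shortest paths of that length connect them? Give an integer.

1

The shortest distance is 2, and the only length-2 path is Tara–Yusuf–Goran. So there is exactly 1 shortest path.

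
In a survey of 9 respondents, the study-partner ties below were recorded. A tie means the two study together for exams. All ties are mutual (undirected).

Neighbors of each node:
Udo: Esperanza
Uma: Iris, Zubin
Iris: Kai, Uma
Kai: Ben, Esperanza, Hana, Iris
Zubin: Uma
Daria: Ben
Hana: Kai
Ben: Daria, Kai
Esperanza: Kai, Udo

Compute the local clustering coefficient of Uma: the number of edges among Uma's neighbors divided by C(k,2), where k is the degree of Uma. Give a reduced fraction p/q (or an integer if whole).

Uma's neighbors: Iris and Zubin (k = 2).
Possible neighbor pairs: C(2,2) = 1. Edges among them: none → e = 0.
Clustering(Uma) = 0/1.

0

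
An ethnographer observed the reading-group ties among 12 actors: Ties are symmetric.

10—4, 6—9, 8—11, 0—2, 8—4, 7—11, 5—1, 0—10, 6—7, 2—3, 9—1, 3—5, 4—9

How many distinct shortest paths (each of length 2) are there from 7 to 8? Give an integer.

The shortest distance is 2, and the only length-2 path is 7–11–8. So there is exactly 1 shortest path.

1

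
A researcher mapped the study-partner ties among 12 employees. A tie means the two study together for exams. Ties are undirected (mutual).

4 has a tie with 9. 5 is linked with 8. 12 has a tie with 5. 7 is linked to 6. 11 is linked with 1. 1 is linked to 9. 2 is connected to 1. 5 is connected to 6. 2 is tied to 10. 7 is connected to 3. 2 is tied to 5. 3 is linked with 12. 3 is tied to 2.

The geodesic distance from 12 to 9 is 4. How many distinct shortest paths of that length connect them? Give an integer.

The shortest distance is 4. The length-4 paths are: 12–3–2–1–9; 12–5–2–1–9.
That gives 2 distinct shortest paths.

2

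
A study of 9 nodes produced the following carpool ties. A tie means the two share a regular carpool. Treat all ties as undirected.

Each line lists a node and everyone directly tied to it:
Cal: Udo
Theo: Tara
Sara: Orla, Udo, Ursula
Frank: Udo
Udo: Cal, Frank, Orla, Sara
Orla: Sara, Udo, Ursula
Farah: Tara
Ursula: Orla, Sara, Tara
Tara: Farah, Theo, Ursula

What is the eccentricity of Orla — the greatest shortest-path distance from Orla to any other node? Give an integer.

Distances from Orla: Cal:2, Farah:3, Frank:2, Sara:1, Tara:2, Theo:3, Udo:1, Ursula:1.
The largest is 3 (to Theo and Farah), so the eccentricity of Orla is 3.

3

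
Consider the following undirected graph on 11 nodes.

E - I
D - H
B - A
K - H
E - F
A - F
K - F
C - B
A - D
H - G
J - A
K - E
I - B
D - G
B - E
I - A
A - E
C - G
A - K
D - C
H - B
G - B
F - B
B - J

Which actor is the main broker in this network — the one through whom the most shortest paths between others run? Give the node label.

B

Unnormalized betweenness of each node: A:181/21, B:211/14, C:1/4, D:41/21, E:103/84, F:11/28, G:61/84, H:17/7, I:0, J:0, K:4/3.
B has the largest value, 211/14, making it the main broker — the node through which the most shortest paths run.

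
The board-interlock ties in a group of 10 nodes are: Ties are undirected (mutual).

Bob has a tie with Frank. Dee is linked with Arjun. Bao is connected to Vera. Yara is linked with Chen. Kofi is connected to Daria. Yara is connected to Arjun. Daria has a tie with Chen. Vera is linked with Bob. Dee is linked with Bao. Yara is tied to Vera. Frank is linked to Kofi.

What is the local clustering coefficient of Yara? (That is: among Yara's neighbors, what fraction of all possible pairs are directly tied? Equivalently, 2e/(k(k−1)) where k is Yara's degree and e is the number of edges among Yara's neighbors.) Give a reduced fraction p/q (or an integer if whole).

0

Yara's neighbors: Arjun, Chen, and Vera (k = 3).
Possible neighbor pairs: C(3,2) = 3. Edges among them: none → e = 0.
Clustering(Yara) = 0/3 = 0.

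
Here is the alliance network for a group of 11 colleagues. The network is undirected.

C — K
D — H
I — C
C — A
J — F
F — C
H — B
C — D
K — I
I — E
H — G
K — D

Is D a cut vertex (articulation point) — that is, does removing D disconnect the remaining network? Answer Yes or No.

Yes

Removing D leaves {A, C, E, F, I, J, and K} with no path to {B, G, and H}, so the network splits into 2 components. D is a cut vertex.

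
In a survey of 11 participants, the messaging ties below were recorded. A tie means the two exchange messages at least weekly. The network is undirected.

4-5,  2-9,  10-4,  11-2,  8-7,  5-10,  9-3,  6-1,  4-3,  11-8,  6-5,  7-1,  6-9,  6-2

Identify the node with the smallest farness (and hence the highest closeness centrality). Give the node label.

6

Farness (sum of distances to all others) for each node — 1:22, 2:20, 3:24, 4:26, 5:21, 6:17, 7:27, 8:30, 9:20, 10:28, 11:25.
The smallest farness is 17, for 6, so 6 has the highest closeness.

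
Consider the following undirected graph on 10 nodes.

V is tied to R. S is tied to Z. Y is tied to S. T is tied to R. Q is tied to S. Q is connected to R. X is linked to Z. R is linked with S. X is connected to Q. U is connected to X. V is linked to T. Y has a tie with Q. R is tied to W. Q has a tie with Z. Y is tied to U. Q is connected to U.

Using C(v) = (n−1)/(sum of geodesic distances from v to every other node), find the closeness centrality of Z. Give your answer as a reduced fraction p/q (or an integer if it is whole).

1/2

Distances from Z: Q:1, R:2, S:1, T:3, U:2, V:3, W:3, X:1, Y:2. Sum = 18.
n = 10, so closeness = 9/18 = 1/2.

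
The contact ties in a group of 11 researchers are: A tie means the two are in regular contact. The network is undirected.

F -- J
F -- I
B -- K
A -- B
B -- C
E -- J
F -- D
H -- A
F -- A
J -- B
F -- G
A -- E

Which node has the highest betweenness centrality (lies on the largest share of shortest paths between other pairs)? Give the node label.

Unnormalized betweenness of each node: A:37/2, B:53/3, C:0, D:0, E:2/3, F:74/3, G:0, H:0, I:0, J:19/2, K:0.
F has the largest value, 74/3, making it the main broker — the node through which the most shortest paths run.

F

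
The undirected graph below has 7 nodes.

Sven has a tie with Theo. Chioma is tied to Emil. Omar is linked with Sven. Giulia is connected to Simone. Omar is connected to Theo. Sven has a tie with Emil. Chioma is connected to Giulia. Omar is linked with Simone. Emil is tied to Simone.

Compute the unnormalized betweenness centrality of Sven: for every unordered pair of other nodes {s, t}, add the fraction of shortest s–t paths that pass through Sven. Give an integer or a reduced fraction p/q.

17/6

Pairs whose geodesics pass through Sven — Omar–Chioma: 1/3; Omar–Emil: 1/2; Chioma–Theo: 1; Emil–Theo: 1.
All other pairs contribute 0.
Summing the contributions gives betweenness(Sven) = 17/6.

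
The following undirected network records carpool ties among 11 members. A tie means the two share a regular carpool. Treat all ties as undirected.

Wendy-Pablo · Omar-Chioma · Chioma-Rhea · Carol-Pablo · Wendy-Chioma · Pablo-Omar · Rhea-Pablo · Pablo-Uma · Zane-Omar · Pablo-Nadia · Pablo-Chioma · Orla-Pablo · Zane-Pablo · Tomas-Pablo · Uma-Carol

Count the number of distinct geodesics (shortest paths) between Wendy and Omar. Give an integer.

The shortest distance is 2. The length-2 paths are: Wendy–Pablo–Omar; Wendy–Chioma–Omar.
That gives 2 distinct shortest paths.

2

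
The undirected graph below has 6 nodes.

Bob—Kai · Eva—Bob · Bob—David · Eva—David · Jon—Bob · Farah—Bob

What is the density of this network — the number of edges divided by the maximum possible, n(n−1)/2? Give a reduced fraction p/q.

2/5

There are 6 edges and 6 nodes, so the maximum possible is C(6,2) = 15.
Density = 6/15 = 2/5.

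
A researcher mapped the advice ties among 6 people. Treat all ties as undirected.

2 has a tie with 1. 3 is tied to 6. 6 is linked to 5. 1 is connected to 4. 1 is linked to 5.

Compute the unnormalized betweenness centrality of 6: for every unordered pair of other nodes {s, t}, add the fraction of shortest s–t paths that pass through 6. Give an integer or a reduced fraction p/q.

4

Pairs whose geodesics pass through 6 — 4–3: 1; 1–3: 1; 2–3: 1; 3–5: 1.
All other pairs contribute 0.
Summing the contributions gives betweenness(6) = 4.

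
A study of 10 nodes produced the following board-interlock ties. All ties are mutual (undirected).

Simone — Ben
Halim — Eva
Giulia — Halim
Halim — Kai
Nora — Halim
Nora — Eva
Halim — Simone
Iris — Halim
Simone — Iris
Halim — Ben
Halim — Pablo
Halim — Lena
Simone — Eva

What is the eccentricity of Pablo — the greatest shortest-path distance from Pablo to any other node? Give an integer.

Distances from Pablo: Ben:2, Eva:2, Giulia:2, Halim:1, Iris:2, Kai:2, Lena:2, Nora:2, Simone:2.
The largest is 2 (to Simone, Iris, Kai, Ben, Eva, Nora, Giulia, and Lena), so the eccentricity of Pablo is 2.

2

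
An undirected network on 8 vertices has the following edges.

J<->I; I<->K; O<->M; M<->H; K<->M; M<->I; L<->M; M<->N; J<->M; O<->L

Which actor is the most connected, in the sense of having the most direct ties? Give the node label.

Degrees — H:1, I:3, J:2, K:2, L:2, M:7, N:1, O:2.
The maximum is 7, attained only by M.

M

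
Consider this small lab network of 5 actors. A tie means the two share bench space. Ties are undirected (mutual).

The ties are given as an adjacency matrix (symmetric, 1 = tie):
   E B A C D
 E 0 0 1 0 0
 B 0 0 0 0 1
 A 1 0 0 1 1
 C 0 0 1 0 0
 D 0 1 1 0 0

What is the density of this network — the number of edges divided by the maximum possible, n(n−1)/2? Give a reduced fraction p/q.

There are 4 edges and 5 nodes, so the maximum possible is C(5,2) = 10.
Density = 4/10 = 2/5.

2/5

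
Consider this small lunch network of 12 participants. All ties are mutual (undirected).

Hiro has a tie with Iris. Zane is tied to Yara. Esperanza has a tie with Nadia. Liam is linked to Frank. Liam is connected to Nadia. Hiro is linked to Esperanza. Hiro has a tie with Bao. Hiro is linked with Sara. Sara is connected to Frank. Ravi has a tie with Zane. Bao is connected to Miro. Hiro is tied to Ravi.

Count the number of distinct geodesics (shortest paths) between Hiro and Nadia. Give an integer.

1

The shortest distance is 2, and the only length-2 path is Hiro–Esperanza–Nadia. So there is exactly 1 shortest path.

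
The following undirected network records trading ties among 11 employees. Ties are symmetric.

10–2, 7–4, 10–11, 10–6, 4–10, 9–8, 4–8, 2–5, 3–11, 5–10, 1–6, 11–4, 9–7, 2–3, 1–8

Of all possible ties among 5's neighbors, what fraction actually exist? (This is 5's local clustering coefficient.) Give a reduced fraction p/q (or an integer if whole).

1

5's neighbors: 2 and 10 (k = 2).
Possible neighbor pairs: C(2,2) = 1. Edges among them: 2–10 → e = 1.
Clustering(5) = 1/1.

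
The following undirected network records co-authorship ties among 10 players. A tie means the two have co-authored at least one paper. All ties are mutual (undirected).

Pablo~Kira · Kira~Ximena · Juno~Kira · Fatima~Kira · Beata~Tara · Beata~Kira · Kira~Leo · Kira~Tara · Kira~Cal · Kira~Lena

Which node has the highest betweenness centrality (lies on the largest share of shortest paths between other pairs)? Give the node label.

Kira

Unnormalized betweenness of each node: Beata:0, Cal:0, Fatima:0, Juno:0, Kira:35, Lena:0, Leo:0, Pablo:0, Tara:0, Ximena:0.
Kira has the largest value, 35, making it the main broker — the node through which the most shortest paths run.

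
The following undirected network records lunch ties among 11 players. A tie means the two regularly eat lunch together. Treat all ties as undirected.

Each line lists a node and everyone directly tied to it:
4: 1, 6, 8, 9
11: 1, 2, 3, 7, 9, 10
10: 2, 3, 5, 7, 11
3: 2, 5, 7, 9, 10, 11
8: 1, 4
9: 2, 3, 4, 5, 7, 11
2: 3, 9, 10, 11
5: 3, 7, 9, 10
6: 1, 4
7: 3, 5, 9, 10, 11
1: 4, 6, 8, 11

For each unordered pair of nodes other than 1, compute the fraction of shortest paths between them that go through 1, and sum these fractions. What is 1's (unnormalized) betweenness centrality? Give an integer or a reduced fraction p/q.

Pairs whose geodesics pass through 1 — 2–8: 1/2; 2–6: 1/2; 7–8: 1/2; 7–6: 1/2; 11–4: 1/2; 11–8: 1; 11–6: 1; 10–4: 1/6; 10–8: 1; 10–6: 1; 3–8: 1/2; 3–6: 1/2; 8–6: 1/2.
All other pairs contribute 0.
Summing the contributions gives betweenness(1) = 49/6.

49/6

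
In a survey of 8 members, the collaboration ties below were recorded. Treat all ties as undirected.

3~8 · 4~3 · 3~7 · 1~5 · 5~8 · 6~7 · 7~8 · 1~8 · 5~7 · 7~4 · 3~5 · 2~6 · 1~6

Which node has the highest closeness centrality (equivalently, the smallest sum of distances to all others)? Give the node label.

Farness (sum of distances to all others) for each node — 1:12, 2:17, 3:11, 4:14, 5:11, 6:11, 7:9, 8:11.
The smallest farness is 9, for 7, so 7 has the highest closeness.

7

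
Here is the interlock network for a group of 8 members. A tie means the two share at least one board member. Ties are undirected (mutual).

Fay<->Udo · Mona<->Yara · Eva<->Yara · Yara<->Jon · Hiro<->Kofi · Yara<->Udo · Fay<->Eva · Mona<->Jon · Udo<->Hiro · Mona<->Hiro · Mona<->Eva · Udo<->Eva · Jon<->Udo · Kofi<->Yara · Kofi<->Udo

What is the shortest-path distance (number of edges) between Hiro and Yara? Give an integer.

One shortest route is Hiro – Mona – Yara, which uses 2 edges, and Hiro and Yara are not directly tied, so nothing shorter exists. So d(Hiro,Yara) = 2.

2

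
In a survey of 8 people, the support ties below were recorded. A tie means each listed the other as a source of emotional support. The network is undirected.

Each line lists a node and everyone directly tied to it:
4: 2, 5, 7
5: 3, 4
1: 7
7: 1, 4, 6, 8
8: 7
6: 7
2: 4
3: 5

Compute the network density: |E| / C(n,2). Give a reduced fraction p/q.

There are 7 edges and 8 nodes, so the maximum possible is C(8,2) = 28.
Density = 7/28 = 1/4.

1/4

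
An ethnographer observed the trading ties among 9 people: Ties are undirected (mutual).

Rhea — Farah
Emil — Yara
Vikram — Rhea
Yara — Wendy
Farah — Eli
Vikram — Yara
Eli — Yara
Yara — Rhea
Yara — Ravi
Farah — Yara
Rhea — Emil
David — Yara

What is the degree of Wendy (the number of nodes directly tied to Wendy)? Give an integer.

Wendy is directly tied to Yara. That is 1 neighbor, so the degree of Wendy is 1.

1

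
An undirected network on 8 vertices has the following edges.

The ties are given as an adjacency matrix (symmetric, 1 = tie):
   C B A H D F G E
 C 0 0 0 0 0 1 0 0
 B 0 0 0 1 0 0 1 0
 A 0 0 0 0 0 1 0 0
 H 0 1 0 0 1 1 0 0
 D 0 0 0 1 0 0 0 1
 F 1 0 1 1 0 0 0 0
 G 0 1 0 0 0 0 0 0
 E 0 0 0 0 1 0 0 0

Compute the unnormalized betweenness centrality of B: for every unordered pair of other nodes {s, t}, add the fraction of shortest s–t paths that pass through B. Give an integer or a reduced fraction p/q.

6

Pairs whose geodesics pass through B — C–G: 1; A–G: 1; H–G: 1; D–G: 1; F–G: 1; G–E: 1.
All other pairs contribute 0.
Summing the contributions gives betweenness(B) = 6.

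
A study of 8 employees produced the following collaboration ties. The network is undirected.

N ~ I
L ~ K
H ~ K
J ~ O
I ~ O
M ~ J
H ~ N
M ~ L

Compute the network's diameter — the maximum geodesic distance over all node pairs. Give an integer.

Eccentricity of each node (its greatest distance to any other): H:4, I:4, J:4, K:4, L:4, M:4, N:4, O:4.
The maximum eccentricity is 4, realized for instance by the pair L–I via L – K – H – N – I. So the diameter is 4.

4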